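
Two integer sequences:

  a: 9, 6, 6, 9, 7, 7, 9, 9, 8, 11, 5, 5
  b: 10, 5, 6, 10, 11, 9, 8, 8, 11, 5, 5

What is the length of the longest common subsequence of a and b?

6

Let dp[i][j] be the LCS length of the first i values of a and the first j values of b. dp[i][j] = dp[i-1][j-1]+1 when the i-th and j-th values match, else max(dp[i-1][j], dp[i][j-1]).
    · 10  5  6 10 11  9  8  8 11  5  5
 ·  0  0  0  0  0  0  0  0  0  0  0  0
 9  0  0  0  0  0  0  1  1  1  1  1  1
 6  0  0  0  1  1  1  1  1  1  1  1  1
 6  0  0  0  1  1  1  1  1  1  1  1  1
 9  0  0  0  1  1  1  2  2  2  2  2  2
 7  0  0  0  1  1  1  2  2  2  2  2  2
 7  0  0  0  1  1  1  2  2  2  2  2  2
 9  0  0  0  1  1  1  2  2  2  2  2  2
 9  0  0  0  1  1  1  2  2  2  2  2  2
 8  0  0  0  1  1  1  2  3  3  3  3  3
11  0  0  0  1  1  2  2  3  3  4  4  4
 5  0  0  1  1  1  2  2  3  3  4  5  5
 5  0  0  1  1  1  2  2  3  3  4  5  6
dp[12][11] = 6. One LCS (by backtracking along matches): 6, 9, 8, 11, 5, 5.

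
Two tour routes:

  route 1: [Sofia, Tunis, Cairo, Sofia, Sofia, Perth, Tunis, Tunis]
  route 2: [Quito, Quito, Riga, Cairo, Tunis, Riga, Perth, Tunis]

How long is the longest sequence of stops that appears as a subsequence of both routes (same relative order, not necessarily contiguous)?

Taking Tunis (route 1 #2, route 2 #5) → Perth (route 1 #6, route 2 #7) → Tunis (route 1 #8, route 2 #8) gives a common subsequence of length 3, and the DP table's final entry dp[8][8] is also 3, so no common subsequence is longer.

3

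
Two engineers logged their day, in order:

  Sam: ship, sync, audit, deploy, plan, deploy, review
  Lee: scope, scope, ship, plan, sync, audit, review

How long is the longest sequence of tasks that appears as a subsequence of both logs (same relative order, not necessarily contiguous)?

4

Pick ship (Sam #1, Lee #3) → sync (Sam #2, Lee #5) → audit (Sam #3, Lee #6) → review (Sam #7, Lee #7); all 4 tasks appear in both, in order. The LCS DP gives dp[7][7] = 4, so this is optimal.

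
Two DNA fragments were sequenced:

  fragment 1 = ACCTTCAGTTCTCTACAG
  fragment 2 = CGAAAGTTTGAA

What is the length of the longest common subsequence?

8

Pick A [1,4], then A [7,5], then G [8,6], then T [9,7], then T [10,8], then T [12,9], then A [15,11], then A [17,12]; all 8 bases appear in both, in order. Since dp[18][12] = 8, nothing longer is possible.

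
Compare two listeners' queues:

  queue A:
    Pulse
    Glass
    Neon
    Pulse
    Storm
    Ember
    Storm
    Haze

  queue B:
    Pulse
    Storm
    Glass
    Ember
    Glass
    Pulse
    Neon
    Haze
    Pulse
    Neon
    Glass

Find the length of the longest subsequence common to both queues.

Match Pulse [1,1], Glass [2,5], Neon [3,7], Pulse [4,9] — 4 songs in the same relative order in both, and the DP table's final entry dp[8][11] is also 4, so no common subsequence is longer.

4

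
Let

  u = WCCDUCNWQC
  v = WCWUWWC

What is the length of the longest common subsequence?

5

Let dp[i][j] be the LCS length of the first i characters of u and the first j characters of v. dp[i][j] = dp[i-1][j-1]+1 when the i-th and j-th characters match, else max(dp[i-1][j], dp[i][j-1]).
    ·  W  C  W  U  W  W  C
 ·  0  0  0  0  0  0  0  0
 W  0  1  1  1  1  1  1  1
 C  0  1  2  2  2  2  2  2
 C  0  1  2  2  2  2  2  3
 D  0  1  2  2  2  2  2  3
 U  0  1  2  2  3  3  3  3
 C  0  1  2  2  3  3  3  4
 N  0  1  2  2  3  3  3  4
 W  0  1  2  3  3  4  4  4
 Q  0  1  2  3  3  4  4  4
 C  0  1  2  3  3  4  4  5
dp[10][7] = 5. One LCS (by backtracking along matches): WCUWC.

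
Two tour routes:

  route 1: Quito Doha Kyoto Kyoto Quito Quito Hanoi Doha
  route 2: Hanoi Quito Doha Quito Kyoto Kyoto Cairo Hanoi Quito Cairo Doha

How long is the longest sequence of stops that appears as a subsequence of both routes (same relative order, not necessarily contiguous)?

Pick Quito at route 1[1]=route 2[2]; then Doha at route 1[2]=route 2[3]; then Kyoto at route 1[3]=route 2[5]; then Kyoto at route 1[4]=route 2[6]; then Quito at route 1[5]=route 2[9]; then Doha at route 1[8]=route 2[11]; all 6 stops appear in both, in order. The LCS DP gives dp[8][11] = 6, so this is optimal.

6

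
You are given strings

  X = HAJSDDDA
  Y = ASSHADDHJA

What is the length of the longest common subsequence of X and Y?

Match H (X #1, Y #4); then A (X #2, Y #5); then D (X #5, Y #6); then D (X #6, Y #7); then A (X #8, Y #10) — 5 characters in the same relative order in both. dp[8][10] = 5 confirms this is the maximum.

5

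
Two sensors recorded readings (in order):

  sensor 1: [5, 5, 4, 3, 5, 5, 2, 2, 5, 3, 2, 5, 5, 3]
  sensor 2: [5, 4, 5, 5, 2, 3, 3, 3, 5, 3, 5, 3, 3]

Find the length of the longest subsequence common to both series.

9

Match 5 at sensor 1[2]=sensor 2[1], then 4 at sensor 1[3]=sensor 2[2], then 5 at sensor 1[5]=sensor 2[3], then 5 at sensor 1[6]=sensor 2[4], then 2 at sensor 1[7]=sensor 2[5], then 5 at sensor 1[9]=sensor 2[9], then 3 at sensor 1[10]=sensor 2[10], then 5 at sensor 1[12]=sensor 2[11], then 3 at sensor 1[14]=sensor 2[13] — 9 values in the same relative order in both, and the DP table's final entry dp[14][13] is also 9, so no common subsequence is longer.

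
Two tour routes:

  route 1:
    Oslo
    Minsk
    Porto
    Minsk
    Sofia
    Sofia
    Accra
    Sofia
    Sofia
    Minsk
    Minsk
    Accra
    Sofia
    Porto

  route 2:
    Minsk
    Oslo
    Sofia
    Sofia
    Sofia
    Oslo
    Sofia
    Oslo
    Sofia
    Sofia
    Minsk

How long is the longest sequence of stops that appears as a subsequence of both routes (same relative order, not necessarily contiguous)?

6

One common subsequence of length 6: Oslo (route 1 #1, route 2 #2), Sofia (route 1 #5, route 2 #5), Sofia (route 1 #6, route 2 #7), Sofia (route 1 #8, route 2 #9), Sofia (route 1 #9, route 2 #10), Minsk (route 1 #11, route 2 #11). Since dp[14][11] = 6, nothing longer is possible.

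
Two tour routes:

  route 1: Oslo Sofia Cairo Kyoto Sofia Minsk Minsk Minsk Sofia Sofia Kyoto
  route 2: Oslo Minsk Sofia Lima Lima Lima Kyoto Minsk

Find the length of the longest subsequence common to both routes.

4

Match Oslo at route 1[1]=route 2[1] → Sofia at route 1[2]=route 2[3] → Kyoto at route 1[4]=route 2[7] → Minsk at route 1[8]=route 2[8] — 4 stops in the same relative order in both. Since dp[11][8] = 4, nothing longer is possible.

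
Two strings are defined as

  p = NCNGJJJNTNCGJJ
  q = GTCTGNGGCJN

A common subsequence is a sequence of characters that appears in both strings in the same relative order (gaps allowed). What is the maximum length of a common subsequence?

5

Pick C [2,3], then N [3,6], then G [4,8], then J [7,10], then N [10,11]; all 5 characters appear in both, in order, and the DP table's final entry dp[14][11] is also 5, so no common subsequence is longer.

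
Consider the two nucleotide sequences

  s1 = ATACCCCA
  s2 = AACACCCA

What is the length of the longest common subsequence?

7

Let dp[i][j] be the LCS length of the first i bases of s1 and the first j bases of s2. dp[i][j] = dp[i-1][j-1]+1 when the i-th and j-th bases match, else max(dp[i-1][j], dp[i][j-1]).
    ·  A  A  C  A  C  C  C  A
 ·  0  0  0  0  0  0  0  0  0
 A  0  1  1  1  1  1  1  1  1
 T  0  1  1  1  1  1  1  1  1
 A  0  1  2  2  2  2  2  2  2
 C  0  1  2  3  3  3  3  3  3
 C  0  1  2  3  3  4  4  4  4
 C  0  1  2  3  3  4  5  5  5
 C  0  1  2  3  3  4  5  6  6
 A  0  1  2  3  4  4  5  6  7
dp[8][8] = 7. One LCS (by backtracking along matches): AACCCCA.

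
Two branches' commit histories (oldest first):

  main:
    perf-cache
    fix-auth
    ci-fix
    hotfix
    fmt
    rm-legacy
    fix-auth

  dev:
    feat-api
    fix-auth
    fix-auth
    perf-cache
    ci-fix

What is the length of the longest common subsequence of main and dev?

Match perf-cache (main #1, dev #4); then ci-fix (main #3, dev #5) — 2 commits in the same relative order in both, and the DP table's final entry dp[7][5] is also 2, so no common subsequence is longer.

2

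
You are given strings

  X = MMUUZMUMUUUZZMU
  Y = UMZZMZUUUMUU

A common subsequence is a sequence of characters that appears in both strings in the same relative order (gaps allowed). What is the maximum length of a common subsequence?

8

Taking M (X #1, Y #2), M (X #2, Y #5), U (X #3, Y #7), U (X #4, Y #8), U (X #7, Y #9), M (X #8, Y #10), U (X #11, Y #11), U (X #15, Y #12) gives a common subsequence of length 8. dp[15][12] = 8 confirms this is the maximum.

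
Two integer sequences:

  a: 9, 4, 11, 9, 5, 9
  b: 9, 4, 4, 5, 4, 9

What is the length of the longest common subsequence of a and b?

4

Match 9 [1,1], then 4 [2,3], then 5 [5,4], then 9 [6,6] — 4 values in the same relative order in both. dp[6][6] = 4 confirms this is the maximum.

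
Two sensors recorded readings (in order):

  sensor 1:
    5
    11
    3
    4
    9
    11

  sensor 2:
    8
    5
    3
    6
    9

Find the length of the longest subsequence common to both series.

One common subsequence of length 3: 5 (sensor 1 #1, sensor 2 #2) → 3 (sensor 1 #3, sensor 2 #3) → 9 (sensor 1 #5, sensor 2 #5). The LCS DP gives dp[6][5] = 3, so this is optimal.

3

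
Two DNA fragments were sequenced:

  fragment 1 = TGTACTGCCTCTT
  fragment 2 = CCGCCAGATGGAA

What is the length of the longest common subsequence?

One common subsequence of length 5: C at fragment 1[5]=fragment 2[2] → G at fragment 1[7]=fragment 2[3] → C at fragment 1[8]=fragment 2[4] → C at fragment 1[9]=fragment 2[5] → T at fragment 1[10]=fragment 2[9], and the DP table's final entry dp[13][13] is also 5, so no common subsequence is longer.

5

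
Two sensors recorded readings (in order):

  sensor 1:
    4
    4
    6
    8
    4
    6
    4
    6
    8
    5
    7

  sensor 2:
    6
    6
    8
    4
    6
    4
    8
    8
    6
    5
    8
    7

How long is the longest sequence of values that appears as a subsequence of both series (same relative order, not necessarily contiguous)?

8

Taking 6 at sensor 1[3]=sensor 2[2], 8 at sensor 1[4]=sensor 2[3], 4 at sensor 1[5]=sensor 2[4], 6 at sensor 1[6]=sensor 2[5], 4 at sensor 1[7]=sensor 2[6], 6 at sensor 1[8]=sensor 2[9], 8 at sensor 1[9]=sensor 2[11], 7 at sensor 1[11]=sensor 2[12] gives a common subsequence of length 8. The LCS DP gives dp[11][12] = 8, so this is optimal.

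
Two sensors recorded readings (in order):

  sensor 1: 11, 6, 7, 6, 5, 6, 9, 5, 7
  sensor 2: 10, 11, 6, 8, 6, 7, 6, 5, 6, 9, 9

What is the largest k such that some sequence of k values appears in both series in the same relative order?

7

Let dp[i][j] be the LCS length of the first i values of sensor 1 and the first j values of sensor 2. dp[i][j] = dp[i-1][j-1]+1 when the i-th and j-th values match, else max(dp[i-1][j], dp[i][j-1]).
    · 10 11  6  8  6  7  6  5  6  9  9
 ·  0  0  0  0  0  0  0  0  0  0  0  0
11  0  0  1  1  1  1  1  1  1  1  1  1
 6  0  0  1  2  2  2  2  2  2  2  2  2
 7  0  0  1  2  2  2  3  3  3  3  3  3
 6  0  0  1  2  2  3  3  4  4  4  4  4
 5  0  0  1  2  2  3  3  4  5  5  5  5
 6  0  0  1  2  2  3  3  4  5  6  6  6
 9  0  0  1  2  2  3  3  4  5  6  7  7
 5  0  0  1  2  2  3  3  4  5  6  7  7
 7  0  0  1  2  2  3  4  4  5  6  7  7
dp[9][11] = 7. One LCS (by backtracking along matches): 11, 6, 7, 6, 5, 6, 9.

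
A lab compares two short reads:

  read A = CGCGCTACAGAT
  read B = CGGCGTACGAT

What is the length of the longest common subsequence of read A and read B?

10

Match C (read A #1, read B #1), G (read A #2, read B #3), C (read A #3, read B #4), G (read A #4, read B #5), T (read A #6, read B #6), A (read A #7, read B #7), C (read A #8, read B #8), G (read A #10, read B #9), A (read A #11, read B #10), T (read A #12, read B #11) — 10 bases in the same relative order in both. The LCS DP gives dp[12][11] = 10, so this is optimal.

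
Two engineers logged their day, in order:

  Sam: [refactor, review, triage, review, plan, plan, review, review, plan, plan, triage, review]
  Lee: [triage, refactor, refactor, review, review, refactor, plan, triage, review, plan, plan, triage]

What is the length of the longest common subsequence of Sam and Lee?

Match refactor [1,3] → review [2,4] → review [4,5] → plan [5,7] → review [8,9] → plan [9,10] → plan [10,11] → triage [11,12] — 8 tasks in the same relative order in both, and the DP table's final entry dp[12][12] is also 8, so no common subsequence is longer.

8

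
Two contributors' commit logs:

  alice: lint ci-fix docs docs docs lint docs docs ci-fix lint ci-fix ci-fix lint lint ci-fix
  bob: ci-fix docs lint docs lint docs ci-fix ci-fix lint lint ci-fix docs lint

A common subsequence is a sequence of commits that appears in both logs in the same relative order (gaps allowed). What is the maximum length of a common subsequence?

Match ci-fix [2,1], docs [3,2], docs [5,4], lint [6,5], docs [8,6], ci-fix [11,7], ci-fix [12,8], lint [13,9], lint [14,10], ci-fix [15,11] — 10 commits in the same relative order in both. Since dp[15][13] = 10, nothing longer is possible.

10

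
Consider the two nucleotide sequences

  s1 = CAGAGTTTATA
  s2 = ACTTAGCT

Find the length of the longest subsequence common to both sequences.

Let dp[i][j] be the LCS length of the first i bases of s1 and the first j bases of s2. dp[i][j] = dp[i-1][j-1]+1 when the i-th and j-th bases match, else max(dp[i-1][j], dp[i][j-1]).
    ·  A  C  T  T  A  G  C  T
 ·  0  0  0  0  0  0  0  0  0
 C  0  0  1  1  1  1  1  1  1
 A  0  1  1  1  1  2  2  2  2
 G  0  1  1  1  1  2  3  3  3
 A  0  1  1  1  1  2  3  3  3
 G  0  1  1  1  1  2  3  3  3
 T  0  1  1  2  2  2  3  3  4
 T  0  1  1  2  3  3  3  3  4
 T  0  1  1  2  3  3  3  3  4
 A  0  1  1  2  3  4  4  4  4
 T  0  1  1  2  3  4  4  4  5
 A  0  1  1  2  3  4  4  4  5
dp[11][8] = 5. One LCS (by backtracking along matches): CTTAT.

5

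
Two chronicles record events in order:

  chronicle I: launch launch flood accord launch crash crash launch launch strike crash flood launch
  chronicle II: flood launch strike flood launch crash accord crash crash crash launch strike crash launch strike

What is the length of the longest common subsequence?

9

Taking launch at chronicle I[1]=chronicle II[2]; then launch at chronicle I[2]=chronicle II[5]; then accord at chronicle I[4]=chronicle II[7]; then crash at chronicle I[6]=chronicle II[9]; then crash at chronicle I[7]=chronicle II[10]; then launch at chronicle I[9]=chronicle II[11]; then strike at chronicle I[10]=chronicle II[12]; then crash at chronicle I[11]=chronicle II[13]; then launch at chronicle I[13]=chronicle II[14] gives a common subsequence of length 9. The LCS DP gives dp[13][15] = 9, so this is optimal.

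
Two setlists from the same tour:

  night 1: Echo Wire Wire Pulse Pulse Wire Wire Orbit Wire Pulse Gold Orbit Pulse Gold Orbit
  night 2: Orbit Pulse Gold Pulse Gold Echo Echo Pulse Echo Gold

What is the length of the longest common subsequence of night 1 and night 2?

Pick Pulse (night 1 #4, night 2 #2) → Pulse (night 1 #10, night 2 #4) → Gold (night 1 #11, night 2 #5) → Pulse (night 1 #13, night 2 #8) → Gold (night 1 #14, night 2 #10); all 5 songs appear in both, in order. The LCS DP gives dp[15][10] = 5, so this is optimal.

5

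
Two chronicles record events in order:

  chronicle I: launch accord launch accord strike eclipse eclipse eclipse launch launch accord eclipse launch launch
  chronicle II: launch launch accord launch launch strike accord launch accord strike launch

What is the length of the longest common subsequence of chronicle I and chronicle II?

8

Pick launch (chronicle I #1, chronicle II #1), launch (chronicle I #3, chronicle II #2), accord (chronicle I #4, chronicle II #3), launch (chronicle I #9, chronicle II #4), launch (chronicle I #10, chronicle II #5), accord (chronicle I #11, chronicle II #7), launch (chronicle I #13, chronicle II #8), launch (chronicle I #14, chronicle II #11); all 8 events appear in both, in order. The LCS DP gives dp[14][11] = 8, so this is optimal.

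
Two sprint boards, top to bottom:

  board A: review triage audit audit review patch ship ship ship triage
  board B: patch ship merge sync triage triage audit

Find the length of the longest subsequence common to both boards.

One common subsequence of length 3: patch at board A[6]=board B[1] → ship at board A[7]=board B[2] → triage at board A[10]=board B[6]. The LCS DP gives dp[10][7] = 3, so this is optimal.

3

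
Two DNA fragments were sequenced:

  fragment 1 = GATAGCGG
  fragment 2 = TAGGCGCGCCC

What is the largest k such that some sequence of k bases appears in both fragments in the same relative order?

One common subsequence of length 6: T at fragment 1[3]=fragment 2[1], then A at fragment 1[4]=fragment 2[2], then G at fragment 1[5]=fragment 2[4], then C at fragment 1[6]=fragment 2[5], then G at fragment 1[7]=fragment 2[6], then G at fragment 1[8]=fragment 2[8], and the DP table's final entry dp[8][11] is also 6, so no common subsequence is longer.

6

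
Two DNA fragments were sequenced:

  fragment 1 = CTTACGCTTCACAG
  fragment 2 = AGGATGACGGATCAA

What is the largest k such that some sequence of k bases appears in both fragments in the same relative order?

Pick T (fragment 1 #2, fragment 2 #5), then A (fragment 1 #4, fragment 2 #7), then C (fragment 1 #5, fragment 2 #8), then G (fragment 1 #6, fragment 2 #10), then T (fragment 1 #9, fragment 2 #12), then C (fragment 1 #10, fragment 2 #13), then A (fragment 1 #11, fragment 2 #14), then A (fragment 1 #13, fragment 2 #15); all 8 bases appear in both, in order. dp[14][15] = 8 confirms this is the maximum.

8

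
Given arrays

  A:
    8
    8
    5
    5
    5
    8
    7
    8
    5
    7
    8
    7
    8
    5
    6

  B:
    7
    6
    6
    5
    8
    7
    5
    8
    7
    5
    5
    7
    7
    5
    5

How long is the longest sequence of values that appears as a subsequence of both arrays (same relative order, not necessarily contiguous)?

8

Match 8 [1,5]; then 5 [5,7]; then 8 [6,8]; then 7 [7,9]; then 5 [9,11]; then 7 [10,12]; then 7 [12,13]; then 5 [14,15] — 8 values in the same relative order in both. The LCS DP gives dp[15][15] = 8, so this is optimal.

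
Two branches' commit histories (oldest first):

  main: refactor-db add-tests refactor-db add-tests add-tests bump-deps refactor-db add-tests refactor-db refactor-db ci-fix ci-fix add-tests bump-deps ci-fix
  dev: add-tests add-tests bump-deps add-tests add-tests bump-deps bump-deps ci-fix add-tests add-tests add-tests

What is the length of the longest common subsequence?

7

Pick add-tests [4,1]; then add-tests [5,2]; then bump-deps [6,3]; then add-tests [8,4]; then add-tests [13,5]; then bump-deps [14,7]; then ci-fix [15,8]; all 7 commits appear in both, in order. Since dp[15][11] = 7, nothing longer is possible.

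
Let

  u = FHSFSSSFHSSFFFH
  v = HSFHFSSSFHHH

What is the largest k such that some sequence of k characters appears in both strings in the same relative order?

9

Match F [1,3], H [2,4], F [4,5], S [5,6], S [6,7], S [7,8], F [8,9], H [9,11], H [15,12] — 9 characters in the same relative order in both. The LCS DP gives dp[15][12] = 9, so this is optimal.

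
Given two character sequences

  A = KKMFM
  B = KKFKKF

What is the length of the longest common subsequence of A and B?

Taking K (A #1, B #4); then K (A #2, B #5); then F (A #4, B #6) gives a common subsequence of length 3. dp[5][6] = 3 confirms this is the maximum.

3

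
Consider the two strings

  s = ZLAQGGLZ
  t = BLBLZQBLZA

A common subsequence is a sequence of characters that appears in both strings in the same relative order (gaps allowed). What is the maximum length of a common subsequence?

Let dp[i][j] be the LCS length of the first i characters of s and the first j characters of t. dp[i][j] = dp[i-1][j-1]+1 when the i-th and j-th characters match, else max(dp[i-1][j], dp[i][j-1]).
    ·  B  L  B  L  Z  Q  B  L  Z  A
 ·  0  0  0  0  0  0  0  0  0  0  0
 Z  0  0  0  0  0  1  1  1  1  1  1
 L  0  0  1  1  1  1  1  1  2  2  2
 A  0  0  1  1  1  1  1  1  2  2  3
 Q  0  0  1  1  1  1  2  2  2  2  3
 G  0  0  1  1  1  1  2  2  2  2  3
 G  0  0  1  1  1  1  2  2  2  2  3
 L  0  0  1  1  2  2  2  2  3  3  3
 Z  0  0  1  1  2  3  3  3  3  4  4
dp[8][10] = 4. One LCS (by backtracking along matches): ZQLZ.

4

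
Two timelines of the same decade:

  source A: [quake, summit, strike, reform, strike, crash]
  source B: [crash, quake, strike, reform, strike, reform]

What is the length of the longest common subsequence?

Match quake at source A[1]=source B[2], strike at source A[3]=source B[3], reform at source A[4]=source B[4], strike at source A[5]=source B[5] — 4 events in the same relative order in both, and the DP table's final entry dp[6][6] is also 4, so no common subsequence is longer.

4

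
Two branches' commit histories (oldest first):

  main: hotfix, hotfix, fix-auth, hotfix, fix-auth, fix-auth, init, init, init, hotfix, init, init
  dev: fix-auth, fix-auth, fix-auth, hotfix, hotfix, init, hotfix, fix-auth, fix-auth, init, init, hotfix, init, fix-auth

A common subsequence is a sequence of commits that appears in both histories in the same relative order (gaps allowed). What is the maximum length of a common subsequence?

Pick hotfix at main[1]=dev[4], then hotfix at main[2]=dev[5], then hotfix at main[4]=dev[7], then fix-auth at main[5]=dev[8], then fix-auth at main[6]=dev[9], then init at main[8]=dev[10], then init at main[9]=dev[11], then hotfix at main[10]=dev[12], then init at main[11]=dev[13]; all 9 commits appear in both, in order. Since dp[12][14] = 9, nothing longer is possible.

9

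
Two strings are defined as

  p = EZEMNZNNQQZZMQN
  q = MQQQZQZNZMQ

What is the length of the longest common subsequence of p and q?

One common subsequence of length 7: M at p[4]=q[1] → Z at p[6]=q[5] → Q at p[10]=q[6] → Z at p[11]=q[7] → Z at p[12]=q[9] → M at p[13]=q[10] → Q at p[14]=q[11]. dp[15][11] = 7 confirms this is the maximum.

7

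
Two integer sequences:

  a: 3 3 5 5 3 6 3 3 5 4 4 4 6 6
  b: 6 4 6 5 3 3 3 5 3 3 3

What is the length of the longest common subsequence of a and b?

6

Match 3 at a[1]=b[6], 3 at a[2]=b[7], 5 at a[4]=b[8], 3 at a[5]=b[9], 3 at a[7]=b[10], 3 at a[8]=b[11] — 6 values in the same relative order in both. dp[14][11] = 6 confirms this is the maximum.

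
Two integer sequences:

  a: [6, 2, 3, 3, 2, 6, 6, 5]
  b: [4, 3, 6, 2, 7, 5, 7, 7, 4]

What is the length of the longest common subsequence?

Let dp[i][j] be the LCS length of the first i values of a and the first j values of b. dp[i][j] = dp[i-1][j-1]+1 when the i-th and j-th values match, else max(dp[i-1][j], dp[i][j-1]).
    ·  4  3  6  2  7  5  7  7  4
 ·  0  0  0  0  0  0  0  0  0  0
 6  0  0  0  1  1  1  1  1  1  1
 2  0  0  0  1  2  2  2  2  2  2
 3  0  0  1  1  2  2  2  2  2  2
 3  0  0  1  1  2  2  2  2  2  2
 2  0  0  1  1  2  2  2  2  2  2
 6  0  0  1  2  2  2  2  2  2  2
 6  0  0  1  2  2  2  2  2  2  2
 5  0  0  1  2  2  2  3  3  3  3
dp[8][9] = 3. One LCS (by backtracking along matches): 6, 2, 5.

3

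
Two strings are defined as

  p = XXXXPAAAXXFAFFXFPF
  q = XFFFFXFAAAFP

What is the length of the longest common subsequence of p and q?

Pick X (p #1, q #1); then X (p #2, q #6); then A (p #7, q #8); then A (p #8, q #9); then A (p #12, q #10); then F (p #16, q #11); then P (p #17, q #12); all 7 characters appear in both, in order. dp[18][12] = 7 confirms this is the maximum.

7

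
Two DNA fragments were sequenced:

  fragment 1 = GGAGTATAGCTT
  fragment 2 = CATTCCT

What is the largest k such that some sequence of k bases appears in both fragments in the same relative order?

5

Let dp[i][j] be the LCS length of the first i bases of fragment 1 and the first j bases of fragment 2. dp[i][j] = dp[i-1][j-1]+1 when the i-th and j-th bases match, else max(dp[i-1][j], dp[i][j-1]).
    ·  C  A  T  T  C  C  T
 ·  0  0  0  0  0  0  0  0
 G  0  0  0  0  0  0  0  0
 G  0  0  0  0  0  0  0  0
 A  0  0  1  1  1  1  1  1
 G  0  0  1  1  1  1  1  1
 T  0  0  1  2  2  2  2  2
 A  0  0  1  2  2  2  2  2
 T  0  0  1  2  3  3  3  3
 A  0  0  1  2  3  3  3  3
 G  0  0  1  2  3  3  3  3
 C  0  1  1  2  3  4  4  4
 T  0  1  1  2  3  4  4  5
 T  0  1  1  2  3  4  4  5
dp[12][7] = 5. One LCS (by backtracking along matches): ATTCT.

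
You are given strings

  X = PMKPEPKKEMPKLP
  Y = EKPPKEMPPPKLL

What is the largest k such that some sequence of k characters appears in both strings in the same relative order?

Match K [3,2]; then P [4,3]; then P [6,4]; then K [8,5]; then E [9,6]; then M [10,7]; then P [11,10]; then K [12,11]; then L [13,13] — 9 characters in the same relative order in both. dp[14][13] = 9 confirms this is the maximum.

9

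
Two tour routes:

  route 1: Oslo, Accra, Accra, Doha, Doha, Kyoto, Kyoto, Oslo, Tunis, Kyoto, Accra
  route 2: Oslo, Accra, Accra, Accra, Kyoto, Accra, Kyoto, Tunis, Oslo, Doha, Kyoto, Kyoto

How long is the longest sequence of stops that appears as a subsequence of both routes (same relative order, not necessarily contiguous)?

7

One common subsequence of length 7: Oslo at route 1[1]=route 2[1], Accra at route 1[2]=route 2[3], Accra at route 1[3]=route 2[4], Kyoto at route 1[6]=route 2[5], Kyoto at route 1[7]=route 2[7], Oslo at route 1[8]=route 2[9], Kyoto at route 1[10]=route 2[12]. dp[11][12] = 7 confirms this is the maximum.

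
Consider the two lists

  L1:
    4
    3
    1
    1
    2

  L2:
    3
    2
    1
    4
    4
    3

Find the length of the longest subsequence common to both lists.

2

Let dp[i][j] be the LCS length of the first i values of L1 and the first j values of L2. dp[i][j] = dp[i-1][j-1]+1 when the i-th and j-th values match, else max(dp[i-1][j], dp[i][j-1]).
    ·  3  2  1  4  4  3
 ·  0  0  0  0  0  0  0
 4  0  0  0  0  1  1  1
 3  0  1  1  1  1  1  2
 1  0  1  1  2  2  2  2
 1  0  1  1  2  2  2  2
 2  0  1  2  2  2  2  2
dp[5][6] = 2. One LCS (by backtracking along matches): 4, 3.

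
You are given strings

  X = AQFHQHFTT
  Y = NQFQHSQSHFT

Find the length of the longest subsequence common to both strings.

7

Let dp[i][j] be the LCS length of the first i characters of X and the first j characters of Y. dp[i][j] = dp[i-1][j-1]+1 when the i-th and j-th characters match, else max(dp[i-1][j], dp[i][j-1]).
    ·  N  Q  F  Q  H  S  Q  S  H  F  T
 ·  0  0  0  0  0  0  0  0  0  0  0  0
 A  0  0  0  0  0  0  0  0  0  0  0  0
 Q  0  0  1  1  1  1  1  1  1  1  1  1
 F  0  0  1  2  2  2  2  2  2  2  2  2
 H  0  0  1  2  2  3  3  3  3  3  3  3
 Q  0  0  1  2  3  3  3  4  4  4  4  4
 H  0  0  1  2  3  4  4  4  4  5  5  5
 F  0  0  1  2  3  4  4  4  4  5  6  6
 T  0  0  1  2  3  4  4  4  4  5  6  7
 T  0  0  1  2  3  4  4  4  4  5  6  7
dp[9][11] = 7. One LCS (by backtracking along matches): QFHQHFT.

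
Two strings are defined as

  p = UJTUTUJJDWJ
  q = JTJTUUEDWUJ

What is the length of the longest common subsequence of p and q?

Pick J [2,3] → T [3,4] → U [4,5] → U [6,6] → D [9,8] → W [10,9] → J [11,11]; all 7 characters appear in both, in order. The LCS DP gives dp[11][11] = 7, so this is optimal.

7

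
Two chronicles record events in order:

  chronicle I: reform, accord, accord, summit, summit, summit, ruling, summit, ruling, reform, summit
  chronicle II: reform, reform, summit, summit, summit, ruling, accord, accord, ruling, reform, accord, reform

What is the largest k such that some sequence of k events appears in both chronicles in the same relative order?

One common subsequence of length 7: reform [1,2]; then summit [4,3]; then summit [5,4]; then summit [6,5]; then ruling [7,6]; then ruling [9,9]; then reform [10,12]. Since dp[11][12] = 7, nothing longer is possible.

7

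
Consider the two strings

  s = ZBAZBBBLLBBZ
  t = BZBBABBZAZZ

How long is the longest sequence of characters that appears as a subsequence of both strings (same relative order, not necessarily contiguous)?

Let dp[i][j] be the LCS length of the first i characters of s and the first j characters of t. dp[i][j] = dp[i-1][j-1]+1 when the i-th and j-th characters match, else max(dp[i-1][j], dp[i][j-1]).
    ·  B  Z  B  B  A  B  B  Z  A  Z  Z
 ·  0  0  0  0  0  0  0  0  0  0  0  0
 Z  0  0  1  1  1  1  1  1  1  1  1  1
 B  0  1  1  2  2  2  2  2  2  2  2  2
 A  0  1  1  2  2  3  3  3  3  3  3  3
 Z  0  1  2  2  2  3  3  3  4  4  4  4
 B  0  1  2  3  3  3  4  4  4  4  4  4
 B  0  1  2  3  4  4  4  5  5  5  5  5
 B  0  1  2  3  4  4  5  5  5  5  5  5
 L  0  1  2  3  4  4  5  5  5  5  5  5
 L  0  1  2  3  4  4  5  5  5  5  5  5
 B  0  1  2  3  4  4  5  6  6  6  6  6
 B  0  1  2  3  4  4  5  6  6  6  6  6
 Z  0  1  2  3  4  4  5  6  7  7  7  7
dp[12][11] = 7. One LCS (by backtracking along matches): BZBBBBZ.

7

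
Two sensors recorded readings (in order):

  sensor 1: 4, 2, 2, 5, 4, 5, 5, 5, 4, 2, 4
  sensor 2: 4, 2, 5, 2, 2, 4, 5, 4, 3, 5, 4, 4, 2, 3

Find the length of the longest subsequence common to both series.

8

One common subsequence of length 8: 4 [1,1]; then 2 [2,4]; then 2 [3,5]; then 5 [4,7]; then 4 [5,8]; then 5 [6,10]; then 4 [9,12]; then 2 [10,13]. dp[11][14] = 8 confirms this is the maximum.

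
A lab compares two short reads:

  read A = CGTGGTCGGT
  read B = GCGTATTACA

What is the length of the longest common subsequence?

One common subsequence of length 5: C (read A #1, read B #2) → G (read A #2, read B #3) → T (read A #3, read B #6) → T (read A #6, read B #7) → C (read A #7, read B #9). Since dp[10][10] = 5, nothing longer is possible.

5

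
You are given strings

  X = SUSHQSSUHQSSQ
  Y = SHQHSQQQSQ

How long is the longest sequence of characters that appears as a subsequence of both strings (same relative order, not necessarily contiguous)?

Let dp[i][j] be the LCS length of the first i characters of X and the first j characters of Y. dp[i][j] = dp[i-1][j-1]+1 when the i-th and j-th characters match, else max(dp[i-1][j], dp[i][j-1]).
    ·  S  H  Q  H  S  Q  Q  Q  S  Q
 ·  0  0  0  0  0  0  0  0  0  0  0
 S  0  1  1  1  1  1  1  1  1  1  1
 U  0  1  1  1  1  1  1  1  1  1  1
 S  0  1  1  1  1  2  2  2  2  2  2
 H  0  1  2  2  2  2  2  2  2  2  2
 Q  0  1  2  3  3  3  3  3  3  3  3
 S  0  1  2  3  3  4  4  4  4  4  4
 S  0  1  2  3  3  4  4  4  4  5  5
 U  0  1  2  3  3  4  4  4  4  5  5
 H  0  1  2  3  4  4  4  4  4  5  5
 Q  0  1  2  3  4  4  5  5  5  5  6
 S  0  1  2  3  4  5  5  5  5  6  6
 S  0  1  2  3  4  5  5  5  5  6  6
 Q  0  1  2  3  4  5  6  6  6  6  7
dp[13][10] = 7. One LCS (by backtracking along matches): SHQSQSQ.

7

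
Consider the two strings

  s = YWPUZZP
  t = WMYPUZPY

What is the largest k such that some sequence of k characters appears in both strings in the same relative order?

5

Let dp[i][j] be the LCS length of the first i characters of s and the first j characters of t. dp[i][j] = dp[i-1][j-1]+1 when the i-th and j-th characters match, else max(dp[i-1][j], dp[i][j-1]).
    ·  W  M  Y  P  U  Z  P  Y
 ·  0  0  0  0  0  0  0  0  0
 Y  0  0  0  1  1  1  1  1  1
 W  0  1  1  1  1  1  1  1  1
 P  0  1  1  1  2  2  2  2  2
 U  0  1  1  1  2  3  3  3  3
 Z  0  1  1  1  2  3  4  4  4
 Z  0  1  1  1  2  3  4  4  4
 P  0  1  1  1  2  3  4  5  5
dp[7][8] = 5. One LCS (by backtracking along matches): YPUZP.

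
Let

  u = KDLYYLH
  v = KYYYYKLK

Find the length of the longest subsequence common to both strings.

4

Let dp[i][j] be the LCS length of the first i characters of u and the first j characters of v. dp[i][j] = dp[i-1][j-1]+1 when the i-th and j-th characters match, else max(dp[i-1][j], dp[i][j-1]).
    ·  K  Y  Y  Y  Y  K  L  K
 ·  0  0  0  0  0  0  0  0  0
 K  0  1  1  1  1  1  1  1  1
 D  0  1  1  1  1  1  1  1  1
 L  0  1  1  1  1  1  1  2  2
 Y  0  1  2  2  2  2  2  2  2
 Y  0  1  2  3  3  3  3  3  3
 L  0  1  2  3  3  3  3  4  4
 H  0  1  2  3  3  3  3  4  4
dp[7][8] = 4. One LCS (by backtracking along matches): KYYL.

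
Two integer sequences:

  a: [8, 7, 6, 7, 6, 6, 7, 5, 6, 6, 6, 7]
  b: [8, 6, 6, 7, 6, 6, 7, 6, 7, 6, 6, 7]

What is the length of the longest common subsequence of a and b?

One common subsequence of length 10: 8 (a #1, b #1); then 6 (a #3, b #3); then 7 (a #4, b #4); then 6 (a #5, b #5); then 6 (a #6, b #6); then 7 (a #7, b #7); then 6 (a #9, b #8); then 6 (a #10, b #10); then 6 (a #11, b #11); then 7 (a #12, b #12), and the DP table's final entry dp[12][12] is also 10, so no common subsequence is longer.

10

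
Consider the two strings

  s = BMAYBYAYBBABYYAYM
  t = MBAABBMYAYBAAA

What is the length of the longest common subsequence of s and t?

9

One common subsequence of length 9: B [1,2]; then A [3,4]; then B [5,6]; then Y [6,8]; then A [7,9]; then Y [8,10]; then B [9,11]; then A [11,13]; then A [15,14]. Since dp[17][14] = 9, nothing longer is possible.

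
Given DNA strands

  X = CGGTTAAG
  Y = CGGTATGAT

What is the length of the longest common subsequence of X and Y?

6

Let dp[i][j] be the LCS length of the first i bases of X and the first j bases of Y. dp[i][j] = dp[i-1][j-1]+1 when the i-th and j-th bases match, else max(dp[i-1][j], dp[i][j-1]).
    ·  C  G  G  T  A  T  G  A  T
 ·  0  0  0  0  0  0  0  0  0  0
 C  0  1  1  1  1  1  1  1  1  1
 G  0  1  2  2  2  2  2  2  2  2
 G  0  1  2  3  3  3  3  3  3  3
 T  0  1  2  3  4  4  4  4  4  4
 T  0  1  2  3  4  4  5  5  5  5
 A  0  1  2  3  4  5  5  5  6  6
 A  0  1  2  3  4  5  5  5  6  6
 G  0  1  2  3  4  5  5  6  6  6
dp[8][9] = 6. One LCS (by backtracking along matches): CGGTTA.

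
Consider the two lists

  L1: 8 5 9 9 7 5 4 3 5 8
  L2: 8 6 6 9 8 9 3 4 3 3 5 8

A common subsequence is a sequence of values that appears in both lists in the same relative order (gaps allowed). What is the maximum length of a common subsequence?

Let dp[i][j] be the LCS length of the first i values of L1 and the first j values of L2. dp[i][j] = dp[i-1][j-1]+1 when the i-th and j-th values match, else max(dp[i-1][j], dp[i][j-1]).
    ·  8  6  6  9  8  9  3  4  3  3  5  8
 ·  0  0  0  0  0  0  0  0  0  0  0  0  0
 8  0  1  1  1  1  1  1  1  1  1  1  1  1
 5  0  1  1  1  1  1  1  1  1  1  1  2  2
 9  0  1  1  1  2  2  2  2  2  2  2  2  2
 9  0  1  1  1  2  2  3  3  3  3  3  3  3
 7  0  1  1  1  2  2  3  3  3  3  3  3  3
 5  0  1  1  1  2  2  3  3  3  3  3  4  4
 4  0  1  1  1  2  2  3  3  4  4  4  4  4
 3  0  1  1  1  2  2  3  4  4  5  5  5  5
 5  0  1  1  1  2  2  3  4  4  5  5  6  6
 8  0  1  1  1  2  3  3  4  4  5  5  6  7
dp[10][12] = 7. One LCS (by backtracking along matches): 8, 9, 9, 4, 3, 5, 8.

7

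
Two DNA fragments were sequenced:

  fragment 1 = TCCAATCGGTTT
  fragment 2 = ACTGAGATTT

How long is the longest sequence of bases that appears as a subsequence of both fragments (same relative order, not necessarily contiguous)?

7

Taking C [3,2], then T [6,3], then G [8,4], then G [9,6], then T [10,8], then T [11,9], then T [12,10] gives a common subsequence of length 7. The LCS DP gives dp[12][10] = 7, so this is optimal.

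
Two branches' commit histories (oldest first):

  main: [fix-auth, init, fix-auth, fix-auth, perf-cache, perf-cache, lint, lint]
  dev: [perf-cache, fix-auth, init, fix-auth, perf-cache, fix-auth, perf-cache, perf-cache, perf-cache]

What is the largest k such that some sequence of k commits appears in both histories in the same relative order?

6

Pick fix-auth (main #1, dev #2), init (main #2, dev #3), fix-auth (main #3, dev #4), fix-auth (main #4, dev #6), perf-cache (main #5, dev #8), perf-cache (main #6, dev #9); all 6 commits appear in both, in order. Since dp[8][9] = 6, nothing longer is possible.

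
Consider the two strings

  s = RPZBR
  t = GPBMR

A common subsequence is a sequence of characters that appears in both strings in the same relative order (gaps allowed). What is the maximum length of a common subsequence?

Let dp[i][j] be the LCS length of the first i characters of s and the first j characters of t. dp[i][j] = dp[i-1][j-1]+1 when the i-th and j-th characters match, else max(dp[i-1][j], dp[i][j-1]).
    ·  G  P  B  M  R
 ·  0  0  0  0  0  0
 R  0  0  0  0  0  1
 P  0  0  1  1  1  1
 Z  0  0  1  1  1  1
 B  0  0  1  2  2  2
 R  0  0  1  2  2  3
dp[5][5] = 3. One LCS (by backtracking along matches): PBR.

3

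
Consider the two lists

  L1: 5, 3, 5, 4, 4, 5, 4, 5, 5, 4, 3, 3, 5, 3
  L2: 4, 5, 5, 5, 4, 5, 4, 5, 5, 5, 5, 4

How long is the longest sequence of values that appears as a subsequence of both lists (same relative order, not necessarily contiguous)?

8

Match 5 at L1[1]=L2[3]; then 5 at L1[3]=L2[4]; then 4 at L1[4]=L2[5]; then 4 at L1[5]=L2[7]; then 5 at L1[6]=L2[9]; then 5 at L1[8]=L2[10]; then 5 at L1[9]=L2[11]; then 4 at L1[10]=L2[12] — 8 values in the same relative order in both. dp[14][12] = 8 confirms this is the maximum.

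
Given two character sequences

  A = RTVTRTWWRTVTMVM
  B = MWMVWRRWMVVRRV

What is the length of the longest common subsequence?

Taking R [1,7], V [3,11], R [5,12], R [9,13], V [14,14] gives a common subsequence of length 5. dp[15][14] = 5 confirms this is the maximum.

5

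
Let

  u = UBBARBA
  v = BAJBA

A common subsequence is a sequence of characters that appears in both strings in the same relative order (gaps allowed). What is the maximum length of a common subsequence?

Match B at u[3]=v[1]; then A at u[4]=v[2]; then B at u[6]=v[4]; then A at u[7]=v[5] — 4 characters in the same relative order in both. dp[7][5] = 4 confirms this is the maximum.

4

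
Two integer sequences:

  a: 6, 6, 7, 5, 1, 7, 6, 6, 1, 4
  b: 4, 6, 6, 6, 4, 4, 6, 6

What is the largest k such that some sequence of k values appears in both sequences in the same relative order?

4

Let dp[i][j] be the LCS length of the first i values of a and the first j values of b. dp[i][j] = dp[i-1][j-1]+1 when the i-th and j-th values match, else max(dp[i-1][j], dp[i][j-1]).
    ·  4  6  6  6  4  4  6  6
 ·  0  0  0  0  0  0  0  0  0
 6  0  0  1  1  1  1  1  1  1
 6  0  0  1  2  2  2  2  2  2
 7  0  0  1  2  2  2  2  2  2
 5  0  0  1  2  2  2  2  2  2
 1  0  0  1  2  2  2  2  2  2
 7  0  0  1  2  2  2  2  2  2
 6  0  0  1  2  3  3  3  3  3
 6  0  0  1  2  3  3  3  4  4
 1  0  0  1  2  3  3  3  4  4
 4  0  1  1  2  3  4  4  4  4
dp[10][8] = 4. One LCS (by backtracking along matches): 6, 6, 6, 6.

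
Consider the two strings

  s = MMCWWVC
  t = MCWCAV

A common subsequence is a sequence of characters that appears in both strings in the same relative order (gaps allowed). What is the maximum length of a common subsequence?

4

Match M [2,1], C [3,2], W [4,3], V [6,6] — 4 characters in the same relative order in both. dp[7][6] = 4 confirms this is the maximum.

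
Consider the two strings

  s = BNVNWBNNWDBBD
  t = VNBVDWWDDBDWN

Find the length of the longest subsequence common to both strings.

7

Taking B at s[1]=t[3], V at s[3]=t[4], W at s[5]=t[6], W at s[9]=t[7], D at s[10]=t[9], B at s[12]=t[10], D at s[13]=t[11] gives a common subsequence of length 7. Since dp[13][13] = 7, nothing longer is possible.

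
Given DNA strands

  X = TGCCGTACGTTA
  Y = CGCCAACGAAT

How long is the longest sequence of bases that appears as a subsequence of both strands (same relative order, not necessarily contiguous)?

Match G at X[2]=Y[2], then C at X[3]=Y[3], then C at X[4]=Y[4], then A at X[7]=Y[6], then C at X[8]=Y[7], then G at X[9]=Y[8], then T at X[11]=Y[11] — 7 bases in the same relative order in both. Since dp[12][11] = 7, nothing longer is possible.

7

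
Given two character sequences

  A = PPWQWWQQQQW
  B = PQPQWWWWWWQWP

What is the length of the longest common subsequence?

7

Let dp[i][j] be the LCS length of the first i characters of A and the first j characters of B. dp[i][j] = dp[i-1][j-1]+1 when the i-th and j-th characters match, else max(dp[i-1][j], dp[i][j-1]).
    ·  P  Q  P  Q  W  W  W  W  W  W  Q  W  P
 ·  0  0  0  0  0  0  0  0  0  0  0  0  0  0
 P  0  1  1  1  1  1  1  1  1  1  1  1  1  1
 P  0  1  1  2  2  2  2  2  2  2  2  2  2  2
 W  0  1  1  2  2  3  3  3  3  3  3  3  3  3
 Q  0  1  2  2  3  3  3  3  3  3  3  4  4  4
 W  0  1  2  2  3  4  4  4  4  4  4  4  5  5
 W  0  1  2  2  3  4  5  5  5  5  5  5  5  5
 Q  0  1  2  2  3  4  5  5  5  5  5  6  6  6
 Q  0  1  2  2  3  4  5  5  5  5  5  6  6  6
 Q  0  1  2  2  3  4  5  5  5  5  5  6  6  6
 Q  0  1  2  2  3  4  5  5  5  5  5  6  6  6
 W  0  1  2  2  3  4  5  6  6  6  6  6  7  7
dp[11][13] = 7. One LCS (by backtracking along matches): PPWWWQW.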